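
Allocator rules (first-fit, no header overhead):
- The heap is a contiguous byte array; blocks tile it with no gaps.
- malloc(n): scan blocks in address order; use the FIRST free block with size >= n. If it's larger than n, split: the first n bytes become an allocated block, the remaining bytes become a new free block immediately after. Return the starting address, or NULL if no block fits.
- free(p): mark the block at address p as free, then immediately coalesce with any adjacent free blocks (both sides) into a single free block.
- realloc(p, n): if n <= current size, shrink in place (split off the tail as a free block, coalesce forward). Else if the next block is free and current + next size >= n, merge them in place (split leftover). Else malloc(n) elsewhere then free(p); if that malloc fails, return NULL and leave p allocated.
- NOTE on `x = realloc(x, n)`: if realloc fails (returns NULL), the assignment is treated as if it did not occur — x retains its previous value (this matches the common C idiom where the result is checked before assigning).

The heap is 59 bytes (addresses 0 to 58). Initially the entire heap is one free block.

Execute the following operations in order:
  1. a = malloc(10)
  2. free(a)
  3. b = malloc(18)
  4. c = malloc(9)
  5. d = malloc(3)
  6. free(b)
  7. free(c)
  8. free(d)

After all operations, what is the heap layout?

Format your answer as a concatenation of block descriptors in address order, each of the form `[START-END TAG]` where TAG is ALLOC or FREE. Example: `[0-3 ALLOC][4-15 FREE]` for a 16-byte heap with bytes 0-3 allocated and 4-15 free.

Op 1: a = malloc(10) -> a = 0; heap: [0-9 ALLOC][10-58 FREE]
Op 2: free(a) -> (freed a); heap: [0-58 FREE]
Op 3: b = malloc(18) -> b = 0; heap: [0-17 ALLOC][18-58 FREE]
Op 4: c = malloc(9) -> c = 18; heap: [0-17 ALLOC][18-26 ALLOC][27-58 FREE]
Op 5: d = malloc(3) -> d = 27; heap: [0-17 ALLOC][18-26 ALLOC][27-29 ALLOC][30-58 FREE]
Op 6: free(b) -> (freed b); heap: [0-17 FREE][18-26 ALLOC][27-29 ALLOC][30-58 FREE]
Op 7: free(c) -> (freed c); heap: [0-26 FREE][27-29 ALLOC][30-58 FREE]
Op 8: free(d) -> (freed d); heap: [0-58 FREE]

Answer: [0-58 FREE]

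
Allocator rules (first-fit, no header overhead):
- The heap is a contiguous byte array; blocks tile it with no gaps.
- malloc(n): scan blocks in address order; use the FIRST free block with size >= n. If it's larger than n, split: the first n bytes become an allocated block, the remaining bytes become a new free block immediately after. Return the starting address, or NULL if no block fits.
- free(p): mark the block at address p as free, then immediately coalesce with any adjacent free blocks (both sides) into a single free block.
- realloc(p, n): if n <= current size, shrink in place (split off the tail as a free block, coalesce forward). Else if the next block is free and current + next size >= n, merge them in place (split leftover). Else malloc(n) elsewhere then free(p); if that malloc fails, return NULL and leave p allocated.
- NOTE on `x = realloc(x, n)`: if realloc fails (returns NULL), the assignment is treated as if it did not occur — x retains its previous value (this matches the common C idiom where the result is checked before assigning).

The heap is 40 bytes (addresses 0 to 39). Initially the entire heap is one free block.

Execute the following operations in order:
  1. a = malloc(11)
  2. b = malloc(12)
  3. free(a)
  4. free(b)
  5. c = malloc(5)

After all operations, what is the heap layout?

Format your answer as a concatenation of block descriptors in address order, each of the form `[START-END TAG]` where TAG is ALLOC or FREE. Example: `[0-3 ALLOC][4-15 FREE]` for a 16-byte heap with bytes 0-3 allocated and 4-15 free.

Op 1: a = malloc(11) -> a = 0; heap: [0-10 ALLOC][11-39 FREE]
Op 2: b = malloc(12) -> b = 11; heap: [0-10 ALLOC][11-22 ALLOC][23-39 FREE]
Op 3: free(a) -> (freed a); heap: [0-10 FREE][11-22 ALLOC][23-39 FREE]
Op 4: free(b) -> (freed b); heap: [0-39 FREE]
Op 5: c = malloc(5) -> c = 0; heap: [0-4 ALLOC][5-39 FREE]

Answer: [0-4 ALLOC][5-39 FREE]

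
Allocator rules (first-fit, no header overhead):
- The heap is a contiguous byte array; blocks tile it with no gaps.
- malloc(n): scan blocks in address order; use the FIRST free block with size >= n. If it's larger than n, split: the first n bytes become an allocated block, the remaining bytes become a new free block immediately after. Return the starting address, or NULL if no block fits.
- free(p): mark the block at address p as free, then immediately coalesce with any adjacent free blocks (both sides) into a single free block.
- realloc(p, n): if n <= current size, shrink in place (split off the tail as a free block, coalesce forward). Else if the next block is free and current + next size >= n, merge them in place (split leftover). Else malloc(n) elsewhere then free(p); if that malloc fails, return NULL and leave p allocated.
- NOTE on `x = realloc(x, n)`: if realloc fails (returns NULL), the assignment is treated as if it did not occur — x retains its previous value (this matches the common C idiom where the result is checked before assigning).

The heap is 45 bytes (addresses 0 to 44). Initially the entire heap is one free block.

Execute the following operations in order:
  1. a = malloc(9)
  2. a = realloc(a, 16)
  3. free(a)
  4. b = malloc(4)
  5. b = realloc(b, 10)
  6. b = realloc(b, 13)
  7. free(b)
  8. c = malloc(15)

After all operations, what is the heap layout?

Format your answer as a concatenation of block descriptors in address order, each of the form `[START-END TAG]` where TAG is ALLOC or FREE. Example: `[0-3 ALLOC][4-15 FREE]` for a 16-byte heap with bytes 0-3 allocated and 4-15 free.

Answer: [0-14 ALLOC][15-44 FREE]

Derivation:
Op 1: a = malloc(9) -> a = 0; heap: [0-8 ALLOC][9-44 FREE]
Op 2: a = realloc(a, 16) -> a = 0; heap: [0-15 ALLOC][16-44 FREE]
Op 3: free(a) -> (freed a); heap: [0-44 FREE]
Op 4: b = malloc(4) -> b = 0; heap: [0-3 ALLOC][4-44 FREE]
Op 5: b = realloc(b, 10) -> b = 0; heap: [0-9 ALLOC][10-44 FREE]
Op 6: b = realloc(b, 13) -> b = 0; heap: [0-12 ALLOC][13-44 FREE]
Op 7: free(b) -> (freed b); heap: [0-44 FREE]
Op 8: c = malloc(15) -> c = 0; heap: [0-14 ALLOC][15-44 FREE]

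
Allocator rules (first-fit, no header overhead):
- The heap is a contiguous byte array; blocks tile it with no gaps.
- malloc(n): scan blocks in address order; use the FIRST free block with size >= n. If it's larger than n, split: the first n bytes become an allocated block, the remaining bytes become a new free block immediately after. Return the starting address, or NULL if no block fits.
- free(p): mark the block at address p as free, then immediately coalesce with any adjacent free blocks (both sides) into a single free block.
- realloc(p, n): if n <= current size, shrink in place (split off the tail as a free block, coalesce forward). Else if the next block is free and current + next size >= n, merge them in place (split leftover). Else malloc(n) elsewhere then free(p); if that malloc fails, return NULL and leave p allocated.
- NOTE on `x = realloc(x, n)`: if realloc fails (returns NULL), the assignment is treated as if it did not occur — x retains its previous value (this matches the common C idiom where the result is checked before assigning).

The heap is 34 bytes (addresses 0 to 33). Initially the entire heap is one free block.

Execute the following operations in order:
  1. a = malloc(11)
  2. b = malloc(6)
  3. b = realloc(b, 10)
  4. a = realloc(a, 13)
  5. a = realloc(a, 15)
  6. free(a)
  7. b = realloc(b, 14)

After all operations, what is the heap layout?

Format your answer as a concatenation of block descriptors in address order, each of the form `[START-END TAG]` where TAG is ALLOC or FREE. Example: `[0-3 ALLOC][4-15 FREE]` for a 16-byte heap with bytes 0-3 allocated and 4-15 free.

Op 1: a = malloc(11) -> a = 0; heap: [0-10 ALLOC][11-33 FREE]
Op 2: b = malloc(6) -> b = 11; heap: [0-10 ALLOC][11-16 ALLOC][17-33 FREE]
Op 3: b = realloc(b, 10) -> b = 11; heap: [0-10 ALLOC][11-20 ALLOC][21-33 FREE]
Op 4: a = realloc(a, 13) -> a = 21; heap: [0-10 FREE][11-20 ALLOC][21-33 ALLOC]
Op 5: a = realloc(a, 15) -> NULL (a unchanged); heap: [0-10 FREE][11-20 ALLOC][21-33 ALLOC]
Op 6: free(a) -> (freed a); heap: [0-10 FREE][11-20 ALLOC][21-33 FREE]
Op 7: b = realloc(b, 14) -> b = 11; heap: [0-10 FREE][11-24 ALLOC][25-33 FREE]

Answer: [0-10 FREE][11-24 ALLOC][25-33 FREE]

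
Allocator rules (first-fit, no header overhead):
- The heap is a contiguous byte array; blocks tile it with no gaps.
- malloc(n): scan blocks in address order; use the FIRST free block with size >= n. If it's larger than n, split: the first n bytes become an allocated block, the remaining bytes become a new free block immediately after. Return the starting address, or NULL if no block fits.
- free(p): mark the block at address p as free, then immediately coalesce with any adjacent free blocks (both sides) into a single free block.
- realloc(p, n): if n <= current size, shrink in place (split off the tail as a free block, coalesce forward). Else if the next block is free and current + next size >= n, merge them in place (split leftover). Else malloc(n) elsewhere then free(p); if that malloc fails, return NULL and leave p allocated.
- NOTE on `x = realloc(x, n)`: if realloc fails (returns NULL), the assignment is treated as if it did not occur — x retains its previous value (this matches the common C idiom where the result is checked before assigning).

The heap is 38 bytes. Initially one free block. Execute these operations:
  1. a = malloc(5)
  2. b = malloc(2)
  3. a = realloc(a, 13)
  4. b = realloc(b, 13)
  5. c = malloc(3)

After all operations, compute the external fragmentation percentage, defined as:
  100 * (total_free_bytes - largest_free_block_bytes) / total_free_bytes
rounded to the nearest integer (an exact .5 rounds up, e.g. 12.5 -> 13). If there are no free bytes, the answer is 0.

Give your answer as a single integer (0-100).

Op 1: a = malloc(5) -> a = 0; heap: [0-4 ALLOC][5-37 FREE]
Op 2: b = malloc(2) -> b = 5; heap: [0-4 ALLOC][5-6 ALLOC][7-37 FREE]
Op 3: a = realloc(a, 13) -> a = 7; heap: [0-4 FREE][5-6 ALLOC][7-19 ALLOC][20-37 FREE]
Op 4: b = realloc(b, 13) -> b = 20; heap: [0-6 FREE][7-19 ALLOC][20-32 ALLOC][33-37 FREE]
Op 5: c = malloc(3) -> c = 0; heap: [0-2 ALLOC][3-6 FREE][7-19 ALLOC][20-32 ALLOC][33-37 FREE]
Free blocks: [4 5] total_free=9 largest=5 -> 100*(9-5)/9 = 400/9 ≈ 44.444 -> rounds to 44

Answer: 44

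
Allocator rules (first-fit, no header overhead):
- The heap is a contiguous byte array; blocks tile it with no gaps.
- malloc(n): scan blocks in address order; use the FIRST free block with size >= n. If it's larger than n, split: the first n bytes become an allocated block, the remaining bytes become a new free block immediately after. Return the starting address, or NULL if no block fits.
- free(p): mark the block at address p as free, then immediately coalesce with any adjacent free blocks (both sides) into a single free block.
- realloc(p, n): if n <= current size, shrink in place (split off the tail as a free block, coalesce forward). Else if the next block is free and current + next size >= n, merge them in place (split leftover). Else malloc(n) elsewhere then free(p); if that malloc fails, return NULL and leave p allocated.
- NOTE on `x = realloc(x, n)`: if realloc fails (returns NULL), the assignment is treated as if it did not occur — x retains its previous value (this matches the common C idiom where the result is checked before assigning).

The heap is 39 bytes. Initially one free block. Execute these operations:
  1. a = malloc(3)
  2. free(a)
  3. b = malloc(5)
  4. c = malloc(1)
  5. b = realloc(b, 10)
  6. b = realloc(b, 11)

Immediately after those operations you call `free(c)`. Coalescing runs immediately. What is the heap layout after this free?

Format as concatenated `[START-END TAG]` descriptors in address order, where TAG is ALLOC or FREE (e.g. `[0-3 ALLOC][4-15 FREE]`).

Op 1: a = malloc(3) -> a = 0; heap: [0-2 ALLOC][3-38 FREE]
Op 2: free(a) -> (freed a); heap: [0-38 FREE]
Op 3: b = malloc(5) -> b = 0; heap: [0-4 ALLOC][5-38 FREE]
Op 4: c = malloc(1) -> c = 5; heap: [0-4 ALLOC][5-5 ALLOC][6-38 FREE]
Op 5: b = realloc(b, 10) -> b = 6; heap: [0-4 FREE][5-5 ALLOC][6-15 ALLOC][16-38 FREE]
Op 6: b = realloc(b, 11) -> b = 6; heap: [0-4 FREE][5-5 ALLOC][6-16 ALLOC][17-38 FREE]
free(c): c = 5 -> block [5-5 ALLOC]; mark free, coalesce with adjacent free neighbors -> [0-5 FREE][6-16 ALLOC][17-38 FREE]

Answer: [0-5 FREE][6-16 ALLOC][17-38 FREE]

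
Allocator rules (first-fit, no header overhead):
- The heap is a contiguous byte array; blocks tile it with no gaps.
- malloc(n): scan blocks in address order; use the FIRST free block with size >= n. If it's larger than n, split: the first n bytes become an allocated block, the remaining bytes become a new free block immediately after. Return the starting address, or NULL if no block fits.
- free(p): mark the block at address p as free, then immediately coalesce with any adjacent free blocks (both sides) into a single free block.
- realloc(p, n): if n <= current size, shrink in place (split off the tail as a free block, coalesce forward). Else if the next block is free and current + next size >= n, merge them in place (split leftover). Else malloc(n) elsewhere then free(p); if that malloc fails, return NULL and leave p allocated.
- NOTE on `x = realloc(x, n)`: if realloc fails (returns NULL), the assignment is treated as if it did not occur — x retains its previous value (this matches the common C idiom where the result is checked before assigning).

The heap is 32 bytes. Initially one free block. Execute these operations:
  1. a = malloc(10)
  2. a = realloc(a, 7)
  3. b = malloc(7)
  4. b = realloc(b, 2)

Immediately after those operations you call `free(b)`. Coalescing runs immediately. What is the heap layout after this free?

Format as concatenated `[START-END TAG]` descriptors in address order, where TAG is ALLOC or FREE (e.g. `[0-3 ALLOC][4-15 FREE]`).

Op 1: a = malloc(10) -> a = 0; heap: [0-9 ALLOC][10-31 FREE]
Op 2: a = realloc(a, 7) -> a = 0; heap: [0-6 ALLOC][7-31 FREE]
Op 3: b = malloc(7) -> b = 7; heap: [0-6 ALLOC][7-13 ALLOC][14-31 FREE]
Op 4: b = realloc(b, 2) -> b = 7; heap: [0-6 ALLOC][7-8 ALLOC][9-31 FREE]
free(b): b = 7 -> block [7-8 ALLOC]; mark free, coalesce with adjacent free neighbors -> [0-6 ALLOC][7-31 FREE]

Answer: [0-6 ALLOC][7-31 FREE]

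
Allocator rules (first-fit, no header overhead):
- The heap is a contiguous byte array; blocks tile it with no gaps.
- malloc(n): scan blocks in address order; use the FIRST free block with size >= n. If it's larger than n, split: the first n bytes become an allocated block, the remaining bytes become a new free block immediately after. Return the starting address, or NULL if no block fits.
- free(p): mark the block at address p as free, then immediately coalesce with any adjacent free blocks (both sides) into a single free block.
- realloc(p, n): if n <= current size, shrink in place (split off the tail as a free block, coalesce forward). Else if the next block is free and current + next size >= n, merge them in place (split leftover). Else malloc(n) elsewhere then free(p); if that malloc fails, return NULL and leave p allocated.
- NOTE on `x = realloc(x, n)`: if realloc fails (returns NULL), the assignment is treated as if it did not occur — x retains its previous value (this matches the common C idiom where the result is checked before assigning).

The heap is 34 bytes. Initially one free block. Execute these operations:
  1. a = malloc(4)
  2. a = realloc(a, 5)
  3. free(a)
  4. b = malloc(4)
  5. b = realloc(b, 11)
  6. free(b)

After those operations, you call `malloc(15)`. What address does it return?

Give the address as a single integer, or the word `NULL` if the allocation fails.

Answer: 0

Derivation:
Op 1: a = malloc(4) -> a = 0; heap: [0-3 ALLOC][4-33 FREE]
Op 2: a = realloc(a, 5) -> a = 0; heap: [0-4 ALLOC][5-33 FREE]
Op 3: free(a) -> (freed a); heap: [0-33 FREE]
Op 4: b = malloc(4) -> b = 0; heap: [0-3 ALLOC][4-33 FREE]
Op 5: b = realloc(b, 11) -> b = 0; heap: [0-10 ALLOC][11-33 FREE]
Op 6: free(b) -> (freed b); heap: [0-33 FREE]
malloc(15): first-fit scan over [0-33 FREE] -> 0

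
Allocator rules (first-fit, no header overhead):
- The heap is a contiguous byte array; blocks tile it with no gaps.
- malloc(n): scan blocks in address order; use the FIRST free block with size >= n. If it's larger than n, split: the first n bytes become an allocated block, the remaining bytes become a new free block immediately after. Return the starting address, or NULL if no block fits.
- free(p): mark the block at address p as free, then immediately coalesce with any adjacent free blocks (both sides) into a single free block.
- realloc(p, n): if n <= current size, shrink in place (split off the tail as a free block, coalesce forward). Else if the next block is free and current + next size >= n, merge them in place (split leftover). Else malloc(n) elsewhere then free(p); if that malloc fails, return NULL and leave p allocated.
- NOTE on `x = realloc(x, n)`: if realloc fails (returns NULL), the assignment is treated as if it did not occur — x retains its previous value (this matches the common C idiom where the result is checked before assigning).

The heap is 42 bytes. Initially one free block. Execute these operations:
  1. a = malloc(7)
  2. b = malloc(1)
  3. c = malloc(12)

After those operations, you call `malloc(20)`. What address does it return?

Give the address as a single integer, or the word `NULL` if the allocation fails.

Answer: 20

Derivation:
Op 1: a = malloc(7) -> a = 0; heap: [0-6 ALLOC][7-41 FREE]
Op 2: b = malloc(1) -> b = 7; heap: [0-6 ALLOC][7-7 ALLOC][8-41 FREE]
Op 3: c = malloc(12) -> c = 8; heap: [0-6 ALLOC][7-7 ALLOC][8-19 ALLOC][20-41 FREE]
malloc(20): first-fit scan over [0-6 ALLOC][7-7 ALLOC][8-19 ALLOC][20-41 FREE] -> 20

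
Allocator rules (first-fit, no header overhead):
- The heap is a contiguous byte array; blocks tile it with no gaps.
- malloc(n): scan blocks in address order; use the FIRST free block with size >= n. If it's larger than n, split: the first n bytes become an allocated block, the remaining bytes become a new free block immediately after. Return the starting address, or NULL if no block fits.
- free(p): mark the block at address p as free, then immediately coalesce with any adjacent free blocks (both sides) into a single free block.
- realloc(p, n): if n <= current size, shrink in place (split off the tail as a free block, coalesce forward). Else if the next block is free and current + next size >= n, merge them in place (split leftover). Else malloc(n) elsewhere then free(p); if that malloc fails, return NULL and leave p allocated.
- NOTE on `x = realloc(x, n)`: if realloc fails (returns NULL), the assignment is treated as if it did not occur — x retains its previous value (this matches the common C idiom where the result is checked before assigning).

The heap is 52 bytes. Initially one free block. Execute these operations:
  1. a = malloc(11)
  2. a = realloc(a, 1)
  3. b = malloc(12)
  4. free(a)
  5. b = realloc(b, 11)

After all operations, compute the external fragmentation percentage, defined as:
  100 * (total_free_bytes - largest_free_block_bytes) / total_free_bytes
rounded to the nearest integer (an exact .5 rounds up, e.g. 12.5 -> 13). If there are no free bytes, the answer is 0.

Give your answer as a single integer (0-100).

Op 1: a = malloc(11) -> a = 0; heap: [0-10 ALLOC][11-51 FREE]
Op 2: a = realloc(a, 1) -> a = 0; heap: [0-0 ALLOC][1-51 FREE]
Op 3: b = malloc(12) -> b = 1; heap: [0-0 ALLOC][1-12 ALLOC][13-51 FREE]
Op 4: free(a) -> (freed a); heap: [0-0 FREE][1-12 ALLOC][13-51 FREE]
Op 5: b = realloc(b, 11) -> b = 1; heap: [0-0 FREE][1-11 ALLOC][12-51 FREE]
Free blocks: [1 40] total_free=41 largest=40 -> 100*(41-40)/41 = 100/41 ≈ 2.439 -> rounds to 2

Answer: 2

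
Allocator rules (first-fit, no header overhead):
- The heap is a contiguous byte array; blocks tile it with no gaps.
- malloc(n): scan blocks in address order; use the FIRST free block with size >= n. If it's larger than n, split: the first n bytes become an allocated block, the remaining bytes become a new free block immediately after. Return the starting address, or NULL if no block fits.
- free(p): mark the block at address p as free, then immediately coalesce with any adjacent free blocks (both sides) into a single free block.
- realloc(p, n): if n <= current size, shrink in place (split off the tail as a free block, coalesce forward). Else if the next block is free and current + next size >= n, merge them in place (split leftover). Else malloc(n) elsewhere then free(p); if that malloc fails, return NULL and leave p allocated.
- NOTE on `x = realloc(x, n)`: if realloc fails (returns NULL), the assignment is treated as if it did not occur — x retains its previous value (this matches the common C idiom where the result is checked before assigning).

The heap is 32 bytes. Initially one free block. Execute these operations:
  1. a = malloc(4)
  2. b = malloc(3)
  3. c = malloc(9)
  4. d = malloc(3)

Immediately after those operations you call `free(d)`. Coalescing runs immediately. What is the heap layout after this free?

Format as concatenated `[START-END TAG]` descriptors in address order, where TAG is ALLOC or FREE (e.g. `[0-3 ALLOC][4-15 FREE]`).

Answer: [0-3 ALLOC][4-6 ALLOC][7-15 ALLOC][16-31 FREE]

Derivation:
Op 1: a = malloc(4) -> a = 0; heap: [0-3 ALLOC][4-31 FREE]
Op 2: b = malloc(3) -> b = 4; heap: [0-3 ALLOC][4-6 ALLOC][7-31 FREE]
Op 3: c = malloc(9) -> c = 7; heap: [0-3 ALLOC][4-6 ALLOC][7-15 ALLOC][16-31 FREE]
Op 4: d = malloc(3) -> d = 16; heap: [0-3 ALLOC][4-6 ALLOC][7-15 ALLOC][16-18 ALLOC][19-31 FREE]
free(d): d = 16 -> block [16-18 ALLOC]; mark free, coalesce with adjacent free neighbors -> [0-3 ALLOC][4-6 ALLOC][7-15 ALLOC][16-31 FREE]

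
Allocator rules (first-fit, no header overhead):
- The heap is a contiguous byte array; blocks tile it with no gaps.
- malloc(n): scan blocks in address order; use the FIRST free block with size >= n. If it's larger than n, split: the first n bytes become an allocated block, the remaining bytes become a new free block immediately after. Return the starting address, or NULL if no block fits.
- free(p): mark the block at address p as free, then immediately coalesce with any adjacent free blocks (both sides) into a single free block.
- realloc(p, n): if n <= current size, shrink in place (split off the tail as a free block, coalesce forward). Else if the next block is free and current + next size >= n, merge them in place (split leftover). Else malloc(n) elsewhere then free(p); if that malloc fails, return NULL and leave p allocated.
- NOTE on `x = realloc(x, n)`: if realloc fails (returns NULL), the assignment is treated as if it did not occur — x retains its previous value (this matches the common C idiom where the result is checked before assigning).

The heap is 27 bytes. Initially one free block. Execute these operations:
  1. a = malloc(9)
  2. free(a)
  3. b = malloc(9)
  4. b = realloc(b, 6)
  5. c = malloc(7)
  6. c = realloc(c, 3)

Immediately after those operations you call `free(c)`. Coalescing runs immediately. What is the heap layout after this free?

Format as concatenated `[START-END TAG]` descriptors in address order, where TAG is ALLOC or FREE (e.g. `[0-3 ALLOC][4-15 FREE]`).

Answer: [0-5 ALLOC][6-26 FREE]

Derivation:
Op 1: a = malloc(9) -> a = 0; heap: [0-8 ALLOC][9-26 FREE]
Op 2: free(a) -> (freed a); heap: [0-26 FREE]
Op 3: b = malloc(9) -> b = 0; heap: [0-8 ALLOC][9-26 FREE]
Op 4: b = realloc(b, 6) -> b = 0; heap: [0-5 ALLOC][6-26 FREE]
Op 5: c = malloc(7) -> c = 6; heap: [0-5 ALLOC][6-12 ALLOC][13-26 FREE]
Op 6: c = realloc(c, 3) -> c = 6; heap: [0-5 ALLOC][6-8 ALLOC][9-26 FREE]
free(c): c = 6 -> block [6-8 ALLOC]; mark free, coalesce with adjacent free neighbors -> [0-5 ALLOC][6-26 FREE]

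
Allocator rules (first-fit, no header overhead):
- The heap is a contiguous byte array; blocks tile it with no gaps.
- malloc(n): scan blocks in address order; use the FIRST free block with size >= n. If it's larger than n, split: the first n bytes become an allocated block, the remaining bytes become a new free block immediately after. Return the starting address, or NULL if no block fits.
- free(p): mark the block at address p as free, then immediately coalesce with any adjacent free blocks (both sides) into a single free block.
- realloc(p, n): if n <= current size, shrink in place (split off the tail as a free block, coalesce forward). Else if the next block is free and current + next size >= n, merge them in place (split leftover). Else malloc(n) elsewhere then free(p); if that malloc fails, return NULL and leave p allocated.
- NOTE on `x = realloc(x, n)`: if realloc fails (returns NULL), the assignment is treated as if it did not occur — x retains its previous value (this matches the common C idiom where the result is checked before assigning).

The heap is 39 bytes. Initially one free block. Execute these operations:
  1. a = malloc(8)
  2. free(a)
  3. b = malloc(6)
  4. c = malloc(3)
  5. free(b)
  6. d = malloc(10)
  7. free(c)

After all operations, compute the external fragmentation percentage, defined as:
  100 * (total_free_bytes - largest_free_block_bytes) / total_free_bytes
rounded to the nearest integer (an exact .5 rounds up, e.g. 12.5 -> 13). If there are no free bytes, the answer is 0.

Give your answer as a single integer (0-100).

Op 1: a = malloc(8) -> a = 0; heap: [0-7 ALLOC][8-38 FREE]
Op 2: free(a) -> (freed a); heap: [0-38 FREE]
Op 3: b = malloc(6) -> b = 0; heap: [0-5 ALLOC][6-38 FREE]
Op 4: c = malloc(3) -> c = 6; heap: [0-5 ALLOC][6-8 ALLOC][9-38 FREE]
Op 5: free(b) -> (freed b); heap: [0-5 FREE][6-8 ALLOC][9-38 FREE]
Op 6: d = malloc(10) -> d = 9; heap: [0-5 FREE][6-8 ALLOC][9-18 ALLOC][19-38 FREE]
Op 7: free(c) -> (freed c); heap: [0-8 FREE][9-18 ALLOC][19-38 FREE]
Free blocks: [9 20] total_free=29 largest=20 -> 100*(29-20)/29 = 900/29 ≈ 31.034 -> rounds to 31

Answer: 31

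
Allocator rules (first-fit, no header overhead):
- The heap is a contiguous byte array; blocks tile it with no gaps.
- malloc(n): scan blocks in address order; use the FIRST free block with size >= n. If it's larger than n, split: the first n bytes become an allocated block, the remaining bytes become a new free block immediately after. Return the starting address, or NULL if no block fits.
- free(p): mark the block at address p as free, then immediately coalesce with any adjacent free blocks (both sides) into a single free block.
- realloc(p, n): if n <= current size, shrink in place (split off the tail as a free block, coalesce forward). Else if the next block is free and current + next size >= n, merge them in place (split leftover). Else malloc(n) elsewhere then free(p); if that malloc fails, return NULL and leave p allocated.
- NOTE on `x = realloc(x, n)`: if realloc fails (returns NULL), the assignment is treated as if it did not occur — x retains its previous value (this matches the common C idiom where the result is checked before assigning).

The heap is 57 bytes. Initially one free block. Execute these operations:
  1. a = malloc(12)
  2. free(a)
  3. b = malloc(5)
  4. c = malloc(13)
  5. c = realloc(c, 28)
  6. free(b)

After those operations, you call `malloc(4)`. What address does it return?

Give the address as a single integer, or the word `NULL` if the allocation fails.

Answer: 0

Derivation:
Op 1: a = malloc(12) -> a = 0; heap: [0-11 ALLOC][12-56 FREE]
Op 2: free(a) -> (freed a); heap: [0-56 FREE]
Op 3: b = malloc(5) -> b = 0; heap: [0-4 ALLOC][5-56 FREE]
Op 4: c = malloc(13) -> c = 5; heap: [0-4 ALLOC][5-17 ALLOC][18-56 FREE]
Op 5: c = realloc(c, 28) -> c = 5; heap: [0-4 ALLOC][5-32 ALLOC][33-56 FREE]
Op 6: free(b) -> (freed b); heap: [0-4 FREE][5-32 ALLOC][33-56 FREE]
malloc(4): first-fit scan over [0-4 FREE][5-32 ALLOC][33-56 FREE] -> 0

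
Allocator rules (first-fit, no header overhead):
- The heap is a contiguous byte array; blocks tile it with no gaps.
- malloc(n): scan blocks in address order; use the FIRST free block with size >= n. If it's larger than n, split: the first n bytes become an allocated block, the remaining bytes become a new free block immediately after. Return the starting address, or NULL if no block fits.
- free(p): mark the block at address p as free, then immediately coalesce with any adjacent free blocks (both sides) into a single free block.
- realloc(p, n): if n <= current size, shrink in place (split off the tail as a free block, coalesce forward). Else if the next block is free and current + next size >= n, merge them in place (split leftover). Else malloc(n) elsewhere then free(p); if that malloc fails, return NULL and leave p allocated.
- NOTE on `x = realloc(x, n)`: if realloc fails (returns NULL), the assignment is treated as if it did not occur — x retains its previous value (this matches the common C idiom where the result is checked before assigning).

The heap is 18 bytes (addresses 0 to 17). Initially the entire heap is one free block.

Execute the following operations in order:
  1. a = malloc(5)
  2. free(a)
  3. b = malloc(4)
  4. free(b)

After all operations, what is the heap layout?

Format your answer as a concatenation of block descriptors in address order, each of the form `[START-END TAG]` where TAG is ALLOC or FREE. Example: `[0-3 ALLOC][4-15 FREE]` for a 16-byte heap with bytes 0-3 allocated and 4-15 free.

Op 1: a = malloc(5) -> a = 0; heap: [0-4 ALLOC][5-17 FREE]
Op 2: free(a) -> (freed a); heap: [0-17 FREE]
Op 3: b = malloc(4) -> b = 0; heap: [0-3 ALLOC][4-17 FREE]
Op 4: free(b) -> (freed b); heap: [0-17 FREE]

Answer: [0-17 FREE]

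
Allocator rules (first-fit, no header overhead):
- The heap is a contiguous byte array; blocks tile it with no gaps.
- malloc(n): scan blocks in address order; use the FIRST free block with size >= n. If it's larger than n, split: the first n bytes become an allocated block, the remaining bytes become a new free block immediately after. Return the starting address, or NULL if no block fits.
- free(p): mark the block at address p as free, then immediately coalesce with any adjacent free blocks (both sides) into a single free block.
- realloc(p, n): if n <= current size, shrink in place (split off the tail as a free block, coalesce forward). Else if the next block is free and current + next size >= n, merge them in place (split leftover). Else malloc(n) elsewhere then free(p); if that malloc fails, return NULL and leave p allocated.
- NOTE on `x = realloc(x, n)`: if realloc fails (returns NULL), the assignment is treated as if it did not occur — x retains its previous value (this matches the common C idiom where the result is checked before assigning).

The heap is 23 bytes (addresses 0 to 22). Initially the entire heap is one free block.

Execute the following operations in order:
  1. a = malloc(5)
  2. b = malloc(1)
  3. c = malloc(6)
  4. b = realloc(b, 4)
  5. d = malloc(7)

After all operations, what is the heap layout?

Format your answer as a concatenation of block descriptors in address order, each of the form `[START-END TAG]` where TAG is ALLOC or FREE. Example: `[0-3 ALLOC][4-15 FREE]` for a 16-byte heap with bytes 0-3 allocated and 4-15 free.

Op 1: a = malloc(5) -> a = 0; heap: [0-4 ALLOC][5-22 FREE]
Op 2: b = malloc(1) -> b = 5; heap: [0-4 ALLOC][5-5 ALLOC][6-22 FREE]
Op 3: c = malloc(6) -> c = 6; heap: [0-4 ALLOC][5-5 ALLOC][6-11 ALLOC][12-22 FREE]
Op 4: b = realloc(b, 4) -> b = 12; heap: [0-4 ALLOC][5-5 FREE][6-11 ALLOC][12-15 ALLOC][16-22 FREE]
Op 5: d = malloc(7) -> d = 16; heap: [0-4 ALLOC][5-5 FREE][6-11 ALLOC][12-15 ALLOC][16-22 ALLOC]

Answer: [0-4 ALLOC][5-5 FREE][6-11 ALLOC][12-15 ALLOC][16-22 ALLOC]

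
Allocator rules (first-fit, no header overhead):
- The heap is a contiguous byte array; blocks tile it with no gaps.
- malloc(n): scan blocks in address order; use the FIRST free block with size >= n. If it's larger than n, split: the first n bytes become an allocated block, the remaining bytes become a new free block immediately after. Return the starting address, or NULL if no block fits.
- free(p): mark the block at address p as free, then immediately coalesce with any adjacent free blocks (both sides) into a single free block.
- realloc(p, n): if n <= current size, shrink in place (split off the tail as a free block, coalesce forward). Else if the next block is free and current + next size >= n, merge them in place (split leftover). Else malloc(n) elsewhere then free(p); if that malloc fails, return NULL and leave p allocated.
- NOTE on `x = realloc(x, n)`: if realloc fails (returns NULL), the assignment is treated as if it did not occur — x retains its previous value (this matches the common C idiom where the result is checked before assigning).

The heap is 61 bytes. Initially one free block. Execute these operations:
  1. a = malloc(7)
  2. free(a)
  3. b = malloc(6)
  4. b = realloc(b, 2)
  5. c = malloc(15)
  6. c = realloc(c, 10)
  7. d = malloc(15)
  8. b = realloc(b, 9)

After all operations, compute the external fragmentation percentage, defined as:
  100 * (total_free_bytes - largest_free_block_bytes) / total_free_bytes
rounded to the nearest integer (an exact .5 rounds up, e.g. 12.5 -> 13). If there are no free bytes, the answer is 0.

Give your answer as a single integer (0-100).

Answer: 7

Derivation:
Op 1: a = malloc(7) -> a = 0; heap: [0-6 ALLOC][7-60 FREE]
Op 2: free(a) -> (freed a); heap: [0-60 FREE]
Op 3: b = malloc(6) -> b = 0; heap: [0-5 ALLOC][6-60 FREE]
Op 4: b = realloc(b, 2) -> b = 0; heap: [0-1 ALLOC][2-60 FREE]
Op 5: c = malloc(15) -> c = 2; heap: [0-1 ALLOC][2-16 ALLOC][17-60 FREE]
Op 6: c = realloc(c, 10) -> c = 2; heap: [0-1 ALLOC][2-11 ALLOC][12-60 FREE]
Op 7: d = malloc(15) -> d = 12; heap: [0-1 ALLOC][2-11 ALLOC][12-26 ALLOC][27-60 FREE]
Op 8: b = realloc(b, 9) -> b = 27; heap: [0-1 FREE][2-11 ALLOC][12-26 ALLOC][27-35 ALLOC][36-60 FREE]
Free blocks: [2 25] total_free=27 largest=25 -> 100*(27-25)/27 = 200/27 ≈ 7.407 -> rounds to 7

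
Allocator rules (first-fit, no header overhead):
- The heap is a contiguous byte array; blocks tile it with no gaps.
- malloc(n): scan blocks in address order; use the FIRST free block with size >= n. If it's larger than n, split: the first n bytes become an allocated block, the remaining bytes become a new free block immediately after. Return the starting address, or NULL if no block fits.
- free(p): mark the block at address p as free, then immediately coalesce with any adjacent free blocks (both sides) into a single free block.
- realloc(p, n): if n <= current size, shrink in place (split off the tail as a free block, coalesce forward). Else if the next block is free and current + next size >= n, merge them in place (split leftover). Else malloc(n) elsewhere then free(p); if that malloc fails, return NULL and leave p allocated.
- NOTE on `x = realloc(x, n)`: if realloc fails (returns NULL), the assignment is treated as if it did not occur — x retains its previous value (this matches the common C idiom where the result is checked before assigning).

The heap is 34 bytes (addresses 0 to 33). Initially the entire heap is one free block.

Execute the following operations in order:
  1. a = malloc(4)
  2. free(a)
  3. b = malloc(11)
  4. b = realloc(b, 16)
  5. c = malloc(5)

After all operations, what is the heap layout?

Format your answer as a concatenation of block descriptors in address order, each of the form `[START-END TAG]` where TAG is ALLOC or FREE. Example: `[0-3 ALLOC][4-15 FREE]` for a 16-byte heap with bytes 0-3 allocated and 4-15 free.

Answer: [0-15 ALLOC][16-20 ALLOC][21-33 FREE]

Derivation:
Op 1: a = malloc(4) -> a = 0; heap: [0-3 ALLOC][4-33 FREE]
Op 2: free(a) -> (freed a); heap: [0-33 FREE]
Op 3: b = malloc(11) -> b = 0; heap: [0-10 ALLOC][11-33 FREE]
Op 4: b = realloc(b, 16) -> b = 0; heap: [0-15 ALLOC][16-33 FREE]
Op 5: c = malloc(5) -> c = 16; heap: [0-15 ALLOC][16-20 ALLOC][21-33 FREE]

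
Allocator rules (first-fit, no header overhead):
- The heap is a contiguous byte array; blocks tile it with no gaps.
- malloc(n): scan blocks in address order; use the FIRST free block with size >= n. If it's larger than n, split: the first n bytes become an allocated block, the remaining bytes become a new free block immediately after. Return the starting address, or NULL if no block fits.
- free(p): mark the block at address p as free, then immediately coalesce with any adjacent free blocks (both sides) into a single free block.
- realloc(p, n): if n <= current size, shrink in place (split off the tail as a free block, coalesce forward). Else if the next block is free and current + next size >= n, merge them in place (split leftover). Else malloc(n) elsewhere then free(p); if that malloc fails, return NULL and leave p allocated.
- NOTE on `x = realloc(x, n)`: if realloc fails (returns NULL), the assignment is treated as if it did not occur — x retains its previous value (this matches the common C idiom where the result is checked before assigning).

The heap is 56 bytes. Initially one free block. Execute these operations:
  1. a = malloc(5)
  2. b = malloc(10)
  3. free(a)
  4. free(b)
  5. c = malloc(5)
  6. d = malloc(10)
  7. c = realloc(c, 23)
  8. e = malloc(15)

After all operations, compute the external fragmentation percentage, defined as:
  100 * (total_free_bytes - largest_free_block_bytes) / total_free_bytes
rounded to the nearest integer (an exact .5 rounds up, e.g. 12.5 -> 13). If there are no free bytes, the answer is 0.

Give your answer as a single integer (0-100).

Op 1: a = malloc(5) -> a = 0; heap: [0-4 ALLOC][5-55 FREE]
Op 2: b = malloc(10) -> b = 5; heap: [0-4 ALLOC][5-14 ALLOC][15-55 FREE]
Op 3: free(a) -> (freed a); heap: [0-4 FREE][5-14 ALLOC][15-55 FREE]
Op 4: free(b) -> (freed b); heap: [0-55 FREE]
Op 5: c = malloc(5) -> c = 0; heap: [0-4 ALLOC][5-55 FREE]
Op 6: d = malloc(10) -> d = 5; heap: [0-4 ALLOC][5-14 ALLOC][15-55 FREE]
Op 7: c = realloc(c, 23) -> c = 15; heap: [0-4 FREE][5-14 ALLOC][15-37 ALLOC][38-55 FREE]
Op 8: e = malloc(15) -> e = 38; heap: [0-4 FREE][5-14 ALLOC][15-37 ALLOC][38-52 ALLOC][53-55 FREE]
Free blocks: [5 3] total_free=8 largest=5 -> 100*(8-5)/8 = 300/8 = 37.5 -> rounds to 38

Answer: 38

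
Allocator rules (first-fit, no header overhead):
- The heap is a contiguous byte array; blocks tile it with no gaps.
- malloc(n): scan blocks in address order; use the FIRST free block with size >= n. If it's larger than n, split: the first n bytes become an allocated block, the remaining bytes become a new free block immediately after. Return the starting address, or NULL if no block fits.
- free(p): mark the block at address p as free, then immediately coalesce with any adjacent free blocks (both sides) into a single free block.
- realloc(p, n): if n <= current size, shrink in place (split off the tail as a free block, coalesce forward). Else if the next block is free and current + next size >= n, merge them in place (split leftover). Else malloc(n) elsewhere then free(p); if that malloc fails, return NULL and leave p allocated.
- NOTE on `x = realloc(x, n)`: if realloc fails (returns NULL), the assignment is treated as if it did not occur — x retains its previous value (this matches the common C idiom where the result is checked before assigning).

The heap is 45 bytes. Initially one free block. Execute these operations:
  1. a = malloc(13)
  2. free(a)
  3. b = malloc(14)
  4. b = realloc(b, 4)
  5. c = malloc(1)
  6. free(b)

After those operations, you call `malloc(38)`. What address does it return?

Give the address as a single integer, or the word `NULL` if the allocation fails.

Answer: 5

Derivation:
Op 1: a = malloc(13) -> a = 0; heap: [0-12 ALLOC][13-44 FREE]
Op 2: free(a) -> (freed a); heap: [0-44 FREE]
Op 3: b = malloc(14) -> b = 0; heap: [0-13 ALLOC][14-44 FREE]
Op 4: b = realloc(b, 4) -> b = 0; heap: [0-3 ALLOC][4-44 FREE]
Op 5: c = malloc(1) -> c = 4; heap: [0-3 ALLOC][4-4 ALLOC][5-44 FREE]
Op 6: free(b) -> (freed b); heap: [0-3 FREE][4-4 ALLOC][5-44 FREE]
malloc(38): first-fit scan over [0-3 FREE][4-4 ALLOC][5-44 FREE] -> 5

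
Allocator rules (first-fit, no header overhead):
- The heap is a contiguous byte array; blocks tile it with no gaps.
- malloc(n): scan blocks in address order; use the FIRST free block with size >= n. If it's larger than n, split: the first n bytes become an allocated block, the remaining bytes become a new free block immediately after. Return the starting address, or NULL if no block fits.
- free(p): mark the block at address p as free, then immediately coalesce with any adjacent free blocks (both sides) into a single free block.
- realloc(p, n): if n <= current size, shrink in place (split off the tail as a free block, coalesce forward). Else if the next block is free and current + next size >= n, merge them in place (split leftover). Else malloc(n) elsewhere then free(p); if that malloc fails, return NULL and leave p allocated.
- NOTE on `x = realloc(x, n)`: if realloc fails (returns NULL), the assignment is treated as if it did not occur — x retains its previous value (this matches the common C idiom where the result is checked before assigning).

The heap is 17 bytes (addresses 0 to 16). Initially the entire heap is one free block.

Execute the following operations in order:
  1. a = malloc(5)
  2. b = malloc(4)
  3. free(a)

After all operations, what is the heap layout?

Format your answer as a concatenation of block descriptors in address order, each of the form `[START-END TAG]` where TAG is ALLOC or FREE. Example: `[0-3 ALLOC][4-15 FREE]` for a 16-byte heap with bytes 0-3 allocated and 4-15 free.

Op 1: a = malloc(5) -> a = 0; heap: [0-4 ALLOC][5-16 FREE]
Op 2: b = malloc(4) -> b = 5; heap: [0-4 ALLOC][5-8 ALLOC][9-16 FREE]
Op 3: free(a) -> (freed a); heap: [0-4 FREE][5-8 ALLOC][9-16 FREE]

Answer: [0-4 FREE][5-8 ALLOC][9-16 FREE]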